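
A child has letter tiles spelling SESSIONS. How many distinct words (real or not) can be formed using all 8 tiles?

SESSIONS has 8 letters with S appearing 4 times.
Dividing 8! = 40320 by 4! = 24 for the repeated letters gives 1680.

1680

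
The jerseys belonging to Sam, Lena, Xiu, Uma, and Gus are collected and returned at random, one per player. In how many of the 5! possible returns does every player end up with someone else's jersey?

Let Aᵢ be the assignments in which player i gets their old jersey. We want the size of the complement of A₁∪…∪A_5.
By inclusion–exclusion this is Σ_{j=0}^{5} (−1)^j C(5,j)·(5−j)!.
Computing: 120 − 120 + 60 − 20 + 5 − 1 = 44.

44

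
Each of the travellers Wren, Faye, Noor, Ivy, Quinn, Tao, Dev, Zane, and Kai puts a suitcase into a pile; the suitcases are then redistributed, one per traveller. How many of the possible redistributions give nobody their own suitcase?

Count assignments avoiding every fixed point. For any j of the 9 travellers fixed to their own suitcase, the other 9−j can be arranged in (9−j)! ways.
By inclusion–exclusion this is Σ_{j=0}^{9} (−1)^j C(9,j)·(9−j)!.
Computing: 362880 − 362880 + 181440 − 60480 + 15120 − 3024 + 504 − 72 + 9 − 1 = 133496.

133496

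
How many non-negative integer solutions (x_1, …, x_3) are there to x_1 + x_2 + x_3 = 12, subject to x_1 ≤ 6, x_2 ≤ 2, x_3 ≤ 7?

9

By stars and bars, unrestricted non-negative solutions to x_1+…+x_3 = 12 number C(12+2,2) = 91.
Subtract solutions that violate a single cap (substitute x_i' = x_i − (cap_i+1)): x_1 ≥ 7 gives C(7,2) = 21; x_2 ≥ 3 gives C(11,2) = 55; x_3 ≥ 8 gives C(6,2) = 15. Together 91.
Add back pairs where two caps are both exceeded: 6 + 0 + 3 = 9.
By inclusion–exclusion the count is 91 − 91 + 9 = 9.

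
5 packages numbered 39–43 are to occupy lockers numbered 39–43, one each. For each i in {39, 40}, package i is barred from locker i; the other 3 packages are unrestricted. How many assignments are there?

Let Aᵢ (for i ∈ {39, 40}) be the placements that put package i in its forbidden locker. Any j of these fix j positions, leaving (5−j)! ways to fill the rest, and there are C(2,j) ways to pick which j.
By inclusion–exclusion, the number of valid placements is Σ_{j=0}^{2} (−1)^j C(2,j)·(5−j)!.
Computing: 120 − 48 + 6 = 78.

78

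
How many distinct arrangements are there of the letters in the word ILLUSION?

Letter multiplicities in ILLUSION: I×2, L×2, N×1, O×1, S×1, U×1.
So there are 8! / (2!·2!) = 10080 distinguishable arrangements.

10080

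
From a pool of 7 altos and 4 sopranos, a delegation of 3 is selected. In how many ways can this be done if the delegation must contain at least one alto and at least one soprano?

126

Total 3-person selections from all 11: C(11,3) = 165.
Subtract selections that omit an entire group: no altos → C(4,3) = 4; no sopranos → C(7,3) = 35.
Both groups omitted at once is impossible, so 165 − 39 = 126.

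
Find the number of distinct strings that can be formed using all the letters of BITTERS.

The 7 letters of BITTERS have repeats: T appearing twice.
The number of distinct arrangements is 7!/(2!) = 5040/2 = 2520.

2520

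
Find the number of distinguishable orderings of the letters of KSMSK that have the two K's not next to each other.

Total arrangements of KSMSK: 5!/(2!·2!) = 30.
If the two K's are adjacent, glue them into one block, leaving 4 items to arrange: (4)!/(2!) = 12 ways.
Hence 30 − 12 = 18.

18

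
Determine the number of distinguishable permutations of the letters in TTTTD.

TTTTD has 5 letters with T appearing 4 times.
The number of distinct arrangements is 5!/(4!) = 120/24 = 5.

5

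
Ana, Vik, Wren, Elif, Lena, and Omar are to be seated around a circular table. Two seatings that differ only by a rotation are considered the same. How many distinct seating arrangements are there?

Fix one person's seat to break rotational symmetry; the remaining 5 people can be arranged in (5)! = 120 ways.

120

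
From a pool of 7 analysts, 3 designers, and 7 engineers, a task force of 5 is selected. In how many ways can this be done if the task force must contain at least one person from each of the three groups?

3724

Unrestricted: C(17,5) = 6188 ways to pick any 5 of the 17.
Selections missing a whole group: no analysts → C(10,5) = 252; no designers → C(14,5) = 2002; no engineers → C(10,5) = 252.
Add back selections omitting two groups (i.e. drawn from a single group): C(7,5) + C(3,5) + C(7,5) = 42.
By inclusion–exclusion: 6188 − 2506 + 42 = 3724.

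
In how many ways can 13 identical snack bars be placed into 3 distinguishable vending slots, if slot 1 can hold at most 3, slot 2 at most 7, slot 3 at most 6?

10

Ignoring the caps, the number of non-negative solutions to x_1+…+x_3 = 13 is C(15,2) = 105.
Subtract solutions that violate a single cap (substitute x_i' = x_i − (cap_i+1)): x_1 ≥ 4 gives C(11,2) = 55; x_2 ≥ 8 gives C(7,2) = 21; x_3 ≥ 7 gives C(8,2) = 28. Together 104.
Add back pairs where two caps are both exceeded: 3 + 6 + 0 = 9.
By inclusion–exclusion the count is 105 − 104 + 9 = 10.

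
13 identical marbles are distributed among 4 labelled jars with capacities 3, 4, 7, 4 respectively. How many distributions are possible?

50

By stars and bars, unrestricted non-negative solutions to x_1+…+x_4 = 13 number C(13+3,3) = 560.
Subtract solutions that violate a single cap (substitute x_i' = x_i − (cap_i+1)): x_1 ≥ 4 gives C(12,3) = 220; x_2 ≥ 5 gives C(11,3) = 165; x_3 ≥ 8 gives C(8,3) = 56; x_4 ≥ 5 gives C(11,3) = 165. Together 606.
Add back pairs where two caps are both exceeded: 35 + 4 + 35 + 1 + 20 + 1 = 96.
By inclusion–exclusion the count is 560 − 606 + 96 = 50.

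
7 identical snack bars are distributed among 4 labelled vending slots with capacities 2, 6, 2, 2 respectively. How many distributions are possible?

26

Without the upper bounds there are C(10,3) = 120 ways to split 7 among 4 vending slots.
Subtract solutions that violate a single cap (substitute x_i' = x_i − (cap_i+1)): x_1 ≥ 3 gives C(7,3) = 35; x_2 ≥ 7 gives C(3,3) = 1; x_3 ≥ 3 gives C(7,3) = 35; x_4 ≥ 3 gives C(7,3) = 35. Together 106.
Add back pairs where two caps are both exceeded: 0 + 4 + 4 + 0 + 0 + 4 = 12.
By inclusion–exclusion the count is 120 − 106 + 12 = 26.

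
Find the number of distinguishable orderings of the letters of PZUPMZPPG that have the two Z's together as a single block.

Treat the 2 copies of Z as a single block. The multiset to arrange is then {ZZ, G, M, P, P, P, P, U}, 8 items in all.
That gives (8)!/(4!) = 1680 arrangements.

1680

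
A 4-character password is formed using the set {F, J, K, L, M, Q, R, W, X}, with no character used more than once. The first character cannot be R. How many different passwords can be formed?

The first character has 9−1 = 8 choices (anything except R).
The remaining 3 characters are filled from the other 8 symbols without repetition: 8 × 7 × 6 = 336.
Total: 8 × 336 = 2688.

2688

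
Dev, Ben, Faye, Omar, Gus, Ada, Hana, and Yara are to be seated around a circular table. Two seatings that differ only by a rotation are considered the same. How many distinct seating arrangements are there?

5040

Seat Dev anywhere (absorbing the rotational symmetry), then permute the other 7: (7)! = 5040.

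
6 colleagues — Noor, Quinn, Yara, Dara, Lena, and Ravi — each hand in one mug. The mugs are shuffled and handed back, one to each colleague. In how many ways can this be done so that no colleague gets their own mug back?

Count assignments avoiding every fixed point. For any j of the 6 colleagues fixed to their own mug, the other 6−j can be arranged in (6−j)! ways.
By inclusion–exclusion this is Σ_{j=0}^{6} (−1)^j C(6,j)·(6−j)!.
Computing: 720 − 720 + 360 − 120 + 30 − 6 + 1 = 265.

265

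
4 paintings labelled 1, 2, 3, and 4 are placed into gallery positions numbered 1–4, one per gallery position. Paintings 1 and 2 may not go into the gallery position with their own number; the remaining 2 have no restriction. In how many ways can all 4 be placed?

14

Let Aᵢ (for i ∈ {1, 2}) be the placements that put painting i in its forbidden gallery position. Any j of these fix j positions, leaving (4−j)! ways to fill the rest, and there are C(2,j) ways to pick which j.
By inclusion–exclusion, the number of valid placements is Σ_{j=0}^{2} (−1)^j C(2,j)·(4−j)!.
Computing: 24 − 12 + 2 = 14.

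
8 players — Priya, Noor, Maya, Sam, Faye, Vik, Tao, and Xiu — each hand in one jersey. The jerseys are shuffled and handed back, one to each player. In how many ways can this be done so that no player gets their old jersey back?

Count assignments avoiding every fixed point. For any j of the 8 players fixed to their old jersey, the other 8−j can be arranged in (8−j)! ways.
By inclusion–exclusion this is Σ_{j=0}^{8} (−1)^j C(8,j)·(8−j)!.
Computing: 40320 − 40320 + 20160 − 6720 + 1680 − 336 + 56 − 8 + 1 = 14833.

14833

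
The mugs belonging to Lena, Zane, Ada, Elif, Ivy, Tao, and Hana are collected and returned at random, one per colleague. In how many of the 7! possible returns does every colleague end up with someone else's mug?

Count assignments avoiding every fixed point. For any j of the 7 colleagues fixed to their own mug, the other 7−j can be arranged in (7−j)! ways.
By inclusion–exclusion this is Σ_{j=0}^{7} (−1)^j C(7,j)·(7−j)!.
Computing: 5040 − 5040 + 2520 − 840 + 210 − 42 + 7 − 1 = 1854.

1854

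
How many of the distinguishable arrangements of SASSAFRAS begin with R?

280

Fix R in the first position and arrange the remaining 8 letters.
Those 8 letters have A appearing 3 times and S appearing 4 times, giving (8)!/(4!·3!) = 280.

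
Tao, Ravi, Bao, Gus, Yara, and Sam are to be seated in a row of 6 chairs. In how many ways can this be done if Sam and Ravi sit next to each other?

Treat {Sam, Ravi} as a single unit. There are 5 units to order, and the pair itself can be ordered 2 ways.
That gives 2 × 5! = 2 × 120 = 240.

240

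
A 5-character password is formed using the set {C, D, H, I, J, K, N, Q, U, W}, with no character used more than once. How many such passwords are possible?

This is a permutation of 5 out of 10: P(10,5) = 10!/5!.
10 × 9 × 8 × 7 × 6 = 30240.

30240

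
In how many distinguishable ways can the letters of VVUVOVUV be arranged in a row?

The 8 letters of VVUVOVUV have repeats: U appearing twice and V appearing 5 times.
The number of distinct arrangements is 8!/(5!·2!) = 40320/240 = 168.

168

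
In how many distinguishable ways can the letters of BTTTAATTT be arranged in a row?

252

Letter multiplicities in BTTTAATTT: A×2, B×1, T×6.
The number of distinct arrangements is 9!/(6!·2!) = 362880/1440 = 252.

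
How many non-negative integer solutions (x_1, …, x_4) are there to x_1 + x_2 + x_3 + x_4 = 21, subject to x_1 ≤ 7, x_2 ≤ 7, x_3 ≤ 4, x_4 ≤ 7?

35

Ignoring the caps, the number of non-negative solutions to x_1+…+x_4 = 21 is C(24,3) = 2024.
Subtract solutions that violate a single cap (substitute x_i' = x_i − (cap_i+1)): x_1 ≥ 8 gives C(16,3) = 560; x_2 ≥ 8 gives C(16,3) = 560; x_3 ≥ 5 gives C(19,3) = 969; x_4 ≥ 8 gives C(16,3) = 560. Together 2649.
Add back pairs where two caps are both exceeded: 56 + 165 + 56 + 165 + 56 + 165 = 663.
Subtract triples: 1 + 0 + 1 + 1 = 3.
By inclusion–exclusion the count is 2024 − 2649 + 663 − 3 = 35.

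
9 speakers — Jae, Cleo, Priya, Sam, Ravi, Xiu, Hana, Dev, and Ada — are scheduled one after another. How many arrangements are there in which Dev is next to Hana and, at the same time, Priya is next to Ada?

Treat {Dev,Hana} as one block (2 orders) and {Priya,Ada} as another (2 orders).
That leaves 7 units to arrange: 2 × 2 × 7! = 4 × 5040 = 20160.

20160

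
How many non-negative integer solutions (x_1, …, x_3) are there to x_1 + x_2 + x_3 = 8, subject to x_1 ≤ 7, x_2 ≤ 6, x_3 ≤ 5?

35

Without the upper bounds there are C(10,2) = 45 ways to split 8 among 3 variables.
Subtract solutions that violate a single cap (substitute x_i' = x_i − (cap_i+1)): x_1 ≥ 8 gives C(2,2) = 1; x_2 ≥ 7 gives C(3,2) = 3; x_3 ≥ 6 gives C(4,2) = 6. Together 10.
No two caps can be exceeded simultaneously, so the pair terms are all 0.
By inclusion–exclusion the count is 45 − 10 + 0 = 35.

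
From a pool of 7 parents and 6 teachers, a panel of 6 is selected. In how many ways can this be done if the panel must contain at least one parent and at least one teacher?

With no constraint there are C(13,6) = 1716 possible selections.
Selections missing a whole group: no parents → C(6,6) = 1; no teachers → C(7,6) = 7.
Both groups omitted at once is impossible, so 1716 − 8 = 1708.

1708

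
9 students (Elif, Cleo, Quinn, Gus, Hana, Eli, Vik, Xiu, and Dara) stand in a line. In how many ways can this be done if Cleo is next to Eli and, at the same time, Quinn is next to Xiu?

20160

Treat {Cleo,Eli} as one block (2 orders) and {Quinn,Xiu} as another (2 orders).
That leaves 7 units to arrange: 2 × 2 × 7! = 4 × 5040 = 20160.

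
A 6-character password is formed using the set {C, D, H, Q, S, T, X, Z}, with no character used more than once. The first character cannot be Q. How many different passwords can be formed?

17640

The first character has 8−1 = 7 choices (anything except Q).
The remaining 5 characters are filled from the other 7 symbols without repetition: 7 × 6 × 5 × 4 × 3 = 2520.
Total: 7 × 2520 = 17640.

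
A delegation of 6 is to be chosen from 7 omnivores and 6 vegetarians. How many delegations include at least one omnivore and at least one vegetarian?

Total 6-person selections from all 13: C(13,6) = 1716.
Subtract selections that omit an entire group: no omnivores → C(6,6) = 1; no vegetarians → C(7,6) = 7.
Both groups omitted at once is impossible, so 1716 − 8 = 1708.

1708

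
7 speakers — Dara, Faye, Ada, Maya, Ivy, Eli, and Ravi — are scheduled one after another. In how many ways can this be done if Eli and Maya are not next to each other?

Of the 7! = 5040 arrangements, those with Eli and Maya adjacent number 2 × 6! = 1440 (treat the pair as a block with 2 internal orders).
Complementary counting: 5040 − 1440 = 3600.

3600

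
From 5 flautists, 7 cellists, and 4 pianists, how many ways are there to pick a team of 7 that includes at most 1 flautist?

Split by how many flautists are chosen (0 through 1).
Sum: C(5,0)·C(11,7) + C(5,1)·C(11,6) = 330 + 2310 = 2640.

2640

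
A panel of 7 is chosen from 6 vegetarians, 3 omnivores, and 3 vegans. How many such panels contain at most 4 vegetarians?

696

Split by how many vegetarians are chosen (0 through 4).
Sum: C(6,0)·C(6,7) + C(6,1)·C(6,6) + C(6,2)·C(6,5) + C(6,3)·C(6,4) + C(6,4)·C(6,3) = 0 + 6 + 90 + 300 + 300 = 696.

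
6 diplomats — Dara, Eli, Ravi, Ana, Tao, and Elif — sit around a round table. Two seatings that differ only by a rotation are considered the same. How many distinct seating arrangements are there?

Around a circle, 6 distinct people have 6!/6 = (5)! = 120 rotationally distinct seatings.

120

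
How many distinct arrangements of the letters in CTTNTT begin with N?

With the first slot taken by N, it remains to arrange the other 5 letters (CTTTT).
Those 5 letters have T appearing 4 times, giving (5)!/(4!) = 5.

5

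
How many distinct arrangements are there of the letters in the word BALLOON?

1260

Letter multiplicities in BALLOON: A×1, B×1, L×2, N×1, O×2.
So there are 7! / (2!·2!) = 1260 distinguishable arrangements.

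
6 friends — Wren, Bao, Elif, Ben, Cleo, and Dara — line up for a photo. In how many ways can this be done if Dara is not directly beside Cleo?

There are 6! = 720 arrangements in all. If Dara and Cleo are adjacent, merging them into one block gives 2·(5)! = 240 arrangements.
So 720 − 240 = 480 arrangements keep them apart.

480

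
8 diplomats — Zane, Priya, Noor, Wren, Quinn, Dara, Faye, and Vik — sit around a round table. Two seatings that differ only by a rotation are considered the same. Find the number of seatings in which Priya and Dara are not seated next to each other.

Without the restriction there are (7)! = 5040 seatings.
Those with Priya next to Dara: fuse the pair into one unit and seat 7 units around a circle — 2·(6)! = 1440.
Subtracting, 5040 − 1440 = 3600.

3600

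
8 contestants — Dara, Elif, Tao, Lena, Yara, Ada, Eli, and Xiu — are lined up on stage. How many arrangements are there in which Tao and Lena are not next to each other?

30240

Of the 8! = 40320 arrangements, those with Tao and Lena adjacent number 2 × 7! = 10080 (treat the pair as a block with 2 internal orders).
So 40320 − 10080 = 30240 arrangements keep them apart.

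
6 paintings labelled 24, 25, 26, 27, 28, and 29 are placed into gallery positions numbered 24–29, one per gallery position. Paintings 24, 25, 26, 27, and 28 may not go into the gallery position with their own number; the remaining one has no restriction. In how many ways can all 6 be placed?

Let Aᵢ (for 24 ≤ i ≤ 28) be the placements that put painting i in its forbidden gallery position. Any j of these fix j positions, leaving (6−j)! ways to fill the rest, and there are C(5,j) ways to pick which j.
By inclusion–exclusion, the number of valid placements is Σ_{j=0}^{5} (−1)^j C(5,j)·(6−j)!.
Computing: 720 − 600 + 240 − 60 + 10 − 1 = 309.

309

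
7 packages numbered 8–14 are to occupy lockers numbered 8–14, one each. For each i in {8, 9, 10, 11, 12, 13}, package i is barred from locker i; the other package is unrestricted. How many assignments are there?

Let Aᵢ (for 8 ≤ i ≤ 13) be the placements that put package i in its forbidden locker. Any j of these fix j positions, leaving (7−j)! ways to fill the rest, and there are C(6,j) ways to pick which j.
By inclusion–exclusion, the number of valid placements is Σ_{j=0}^{6} (−1)^j C(6,j)·(7−j)!.
Computing: 5040 − 4320 + 1800 − 480 + 90 − 12 + 1 = 2119.

2119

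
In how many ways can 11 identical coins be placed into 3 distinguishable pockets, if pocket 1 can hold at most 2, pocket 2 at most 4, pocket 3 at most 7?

6

Ignoring the caps, the number of non-negative solutions to x_1+…+x_3 = 11 is C(13,2) = 78.
Subtract solutions that violate a single cap (substitute x_i' = x_i − (cap_i+1)): x_1 ≥ 3 gives C(10,2) = 45; x_2 ≥ 5 gives C(8,2) = 28; x_3 ≥ 8 gives C(5,2) = 10. Together 83.
Add back pairs where two caps are both exceeded: 10 + 1 + 0 = 11.
By inclusion–exclusion the count is 78 − 83 + 11 = 6.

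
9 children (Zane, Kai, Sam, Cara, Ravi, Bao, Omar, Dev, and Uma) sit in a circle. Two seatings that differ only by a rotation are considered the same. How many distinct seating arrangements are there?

40320

Seat Zane anywhere (absorbing the rotational symmetry), then permute the other 8: (8)! = 40320.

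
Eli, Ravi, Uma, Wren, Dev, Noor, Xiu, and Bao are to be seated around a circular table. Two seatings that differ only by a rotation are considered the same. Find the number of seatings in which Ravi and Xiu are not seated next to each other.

All circular seatings of 8 people number (7)! = 5040.
Those with Ravi next to Xiu: fuse the pair into one unit and seat 7 units around a circle — 2·(6)! = 1440.
Subtracting, 5040 − 1440 = 3600.

3600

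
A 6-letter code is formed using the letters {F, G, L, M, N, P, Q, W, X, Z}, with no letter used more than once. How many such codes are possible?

Choose and order 6 of the 10 symbols: the first letter has 10 options, the next 9, and so on down to 5.
That product is 10 × 9 × 8 × 7 × 6 × 5 = 151200.

151200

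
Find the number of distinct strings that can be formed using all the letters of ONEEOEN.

210

ONEEOEN has 7 letters with E appearing 3 times, N appearing twice, and O appearing twice.
So there are 7! / (3!·2!·2!) = 210 distinguishable arrangements.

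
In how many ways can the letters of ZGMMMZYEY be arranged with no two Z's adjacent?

11760

Total arrangements of ZGMMMZYEY: 9!/(3!·2!·2!) = 15120.
Arrangements with the Z's together: treat ZZ as one letter, giving (8)!/(3!·2!) = 3360.
Hence 15120 − 3360 = 11760.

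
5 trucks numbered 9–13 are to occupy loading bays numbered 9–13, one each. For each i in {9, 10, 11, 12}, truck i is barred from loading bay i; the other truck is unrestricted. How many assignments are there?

Let Aᵢ (for 9 ≤ i ≤ 12) be the placements that put truck i in its forbidden loading bay. Any j of these fix j positions, leaving (5−j)! ways to fill the rest, and there are C(4,j) ways to pick which j.
By inclusion–exclusion, the number of valid placements is Σ_{j=0}^{4} (−1)^j C(4,j)·(5−j)!.
Computing: 120 − 96 + 36 − 8 + 1 = 53.

53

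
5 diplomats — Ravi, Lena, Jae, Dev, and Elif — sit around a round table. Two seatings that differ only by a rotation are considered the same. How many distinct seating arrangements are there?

24

Fix one person's seat to break rotational symmetry; the remaining 4 people can be arranged in (4)! = 24 ways.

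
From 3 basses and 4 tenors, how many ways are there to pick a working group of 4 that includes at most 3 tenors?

34

Split by how many tenors are chosen (0 through 3).
Sum: C(4,0)·C(3,4) + C(4,1)·C(3,3) + C(4,2)·C(3,2) + C(4,3)·C(3,1) = 0 + 4 + 18 + 12 = 34.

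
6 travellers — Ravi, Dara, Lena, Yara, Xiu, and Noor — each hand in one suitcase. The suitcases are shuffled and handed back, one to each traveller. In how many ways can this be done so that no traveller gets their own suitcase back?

Let Aᵢ be the assignments in which traveller i gets their own suitcase. We want the size of the complement of A₁∪…∪A_6.
By inclusion–exclusion this is Σ_{j=0}^{6} (−1)^j C(6,j)·(6−j)!.
Computing: 720 − 720 + 360 − 120 + 30 − 6 + 1 = 265.

265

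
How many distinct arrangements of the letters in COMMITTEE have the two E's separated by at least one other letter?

Total arrangements of COMMITTEE: 9!/(2!·2!·2!) = 45360.
If the two E's are adjacent, glue them into one block, leaving 8 items to arrange: (8)!/(2!·2!) = 10080 ways.
Subtracting, 45360 − 10080 = 35280 arrangements keep the E's apart.

35280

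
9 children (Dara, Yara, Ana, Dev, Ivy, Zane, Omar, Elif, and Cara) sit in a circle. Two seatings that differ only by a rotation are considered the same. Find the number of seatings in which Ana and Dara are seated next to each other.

Treat {Ana, Dara} as one unit (2 internal orders) and seat the resulting 8 units around the table: (7)! circular arrangements.
So 2 × (7)! = 2 × 5040 = 10080.

10080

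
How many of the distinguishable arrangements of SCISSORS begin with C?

With the first slot taken by C, it remains to arrange the other 7 letters (SISSORS).
Those 7 letters have S appearing 4 times, giving (7)!/(4!) = 210.

210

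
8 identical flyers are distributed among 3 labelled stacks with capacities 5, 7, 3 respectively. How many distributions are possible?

Without the upper bounds there are C(10,2) = 45 ways to split 8 among 3 stacks.
Subtract solutions that violate a single cap (substitute x_i' = x_i − (cap_i+1)): x_1 ≥ 6 gives C(4,2) = 6; x_2 ≥ 8 gives C(2,2) = 1; x_3 ≥ 4 gives C(6,2) = 15. Together 22.
No two caps can be exceeded simultaneously, so the pair terms are all 0.
By inclusion–exclusion the count is 45 − 22 + 0 = 23.

23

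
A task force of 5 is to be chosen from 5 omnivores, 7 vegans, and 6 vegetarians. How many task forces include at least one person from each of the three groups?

With no constraint there are C(18,5) = 8568 possible selections.
Selections missing a whole group: no omnivores → C(13,5) = 1287; no vegans → C(11,5) = 462; no vegetarians → C(12,5) = 792.
Add back selections omitting two groups (i.e. drawn from a single group): C(5,5) + C(7,5) + C(6,5) = 28.
By inclusion–exclusion: 8568 − 2541 + 28 = 6055.

6055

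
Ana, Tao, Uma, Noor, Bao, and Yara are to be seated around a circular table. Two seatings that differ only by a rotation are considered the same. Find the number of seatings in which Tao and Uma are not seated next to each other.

Without the restriction there are (5)! = 120 seatings.
Those with Tao next to Uma: fuse the pair into one unit and seat 5 units around a circle — 2·(4)! = 48.
Subtracting, 120 − 48 = 72.

72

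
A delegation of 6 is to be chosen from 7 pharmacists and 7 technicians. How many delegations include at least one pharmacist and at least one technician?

With no constraint there are C(14,6) = 3003 possible selections.
Selections missing a whole group: no pharmacists → C(7,6) = 7; no technicians → C(7,6) = 7.
Both groups omitted at once is impossible, so 3003 − 14 = 2989.

2989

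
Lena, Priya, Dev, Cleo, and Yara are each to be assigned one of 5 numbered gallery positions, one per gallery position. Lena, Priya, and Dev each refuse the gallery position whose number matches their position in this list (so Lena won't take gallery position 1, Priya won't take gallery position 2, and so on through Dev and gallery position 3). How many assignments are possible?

64

Let Aᵢ (for i ∈ {1, 2, 3}) be the placements that put person i in their forbidden gallery position. Any j of these fix j positions, leaving (5−j)! ways to fill the rest, and there are C(3,j) ways to pick which j.
By inclusion–exclusion, the number of valid placements is Σ_{j=0}^{3} (−1)^j C(3,j)·(5−j)!.
Computing: 120 − 72 + 18 − 2 = 64.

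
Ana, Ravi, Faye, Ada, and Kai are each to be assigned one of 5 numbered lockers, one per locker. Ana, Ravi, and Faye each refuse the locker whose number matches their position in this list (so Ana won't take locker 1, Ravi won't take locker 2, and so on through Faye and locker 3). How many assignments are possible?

Let Aᵢ (for i ∈ {1, 2, 3}) be the placements that put person i in their forbidden locker. Any j of these fix j positions, leaving (5−j)! ways to fill the rest, and there are C(3,j) ways to pick which j.
By inclusion–exclusion, the number of valid placements is Σ_{j=0}^{3} (−1)^j C(3,j)·(5−j)!.
Computing: 120 − 72 + 18 − 2 = 64.

64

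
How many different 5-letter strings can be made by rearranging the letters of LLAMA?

Letter multiplicities in LLAMA: A×2, L×2, M×1.
Dividing 5! = 120 by 2!·2! = 4 for the repeated letters gives 30.

30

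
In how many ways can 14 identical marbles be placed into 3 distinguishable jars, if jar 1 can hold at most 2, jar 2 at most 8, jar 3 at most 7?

Ignoring the caps, the number of non-negative solutions to x_1+…+x_3 = 14 is C(16,2) = 120.
Subtract solutions that violate a single cap (substitute x_i' = x_i − (cap_i+1)): x_1 ≥ 3 gives C(13,2) = 78; x_2 ≥ 9 gives C(7,2) = 21; x_3 ≥ 8 gives C(8,2) = 28. Together 127.
Add back pairs where two caps are both exceeded: 6 + 10 + 0 = 16.
By inclusion–exclusion the count is 120 − 127 + 16 = 9.

9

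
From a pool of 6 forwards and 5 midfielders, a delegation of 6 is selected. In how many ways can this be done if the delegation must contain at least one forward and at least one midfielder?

461

With no constraint there are C(11,6) = 462 possible selections.
Selections missing a whole group: no forwards → C(5,6) = 0; no midfielders → C(6,6) = 1.
Both groups omitted at once is impossible, so 462 − 1 = 461.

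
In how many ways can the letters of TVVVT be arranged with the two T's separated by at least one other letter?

There are 5!/(3!·2!) = 10 arrangements of TVVVT in total.
Arrangements with the T's together: treat TT as one letter, giving (4)!/(3!) = 4.
Hence 10 − 4 = 6.

6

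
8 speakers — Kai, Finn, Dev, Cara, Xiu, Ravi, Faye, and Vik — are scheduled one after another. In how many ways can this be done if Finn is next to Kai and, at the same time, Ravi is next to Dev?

Treat {Finn,Kai} as one block (2 orders) and {Ravi,Dev} as another (2 orders).
That leaves 6 units to arrange: 2 × 2 × 6! = 4 × 720 = 2880.

2880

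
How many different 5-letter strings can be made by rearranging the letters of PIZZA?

60

PIZZA has 5 letters with Z appearing twice.
The number of distinct arrangements is 5!/(2!) = 120/2 = 60.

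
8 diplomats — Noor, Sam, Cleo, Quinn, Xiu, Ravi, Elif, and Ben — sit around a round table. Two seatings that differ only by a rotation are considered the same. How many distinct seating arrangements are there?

5040

Seat Noor anywhere (absorbing the rotational symmetry), then permute the other 7: (7)! = 5040.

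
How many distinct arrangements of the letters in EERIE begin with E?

Fix E in the first position and arrange the remaining 4 letters.
Those 4 letters have E appearing twice, giving (4)!/(2!) = 12.

12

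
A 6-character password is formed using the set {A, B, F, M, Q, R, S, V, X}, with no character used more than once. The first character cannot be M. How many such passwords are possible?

53760

The first character has 9−1 = 8 choices (anything except M).
The remaining 5 characters are filled from the other 8 symbols without repetition: 8 × 7 × 6 × 5 × 4 = 6720.
Total: 8 × 6720 = 53760.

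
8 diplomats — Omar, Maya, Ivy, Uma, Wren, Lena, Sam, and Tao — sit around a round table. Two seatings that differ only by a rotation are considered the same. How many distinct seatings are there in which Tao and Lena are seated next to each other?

Glue Tao and Lena into a block (2 internal orders). Seating 7 units around a circle gives (6)! arrangements.
So 2 × (6)! = 2 × 720 = 1440.

1440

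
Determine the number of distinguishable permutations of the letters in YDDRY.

30

Letter multiplicities in YDDRY: D×2, R×1, Y×2.
Dividing 5! = 120 by 2!·2! = 4 for the repeated letters gives 30.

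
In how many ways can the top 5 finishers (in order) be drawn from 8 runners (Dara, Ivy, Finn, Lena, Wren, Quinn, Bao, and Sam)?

6720

This is an ordered selection of 5 from 8: P(8,5).
That gives 8 × 7 × 6 × 5 × 4 = 6720.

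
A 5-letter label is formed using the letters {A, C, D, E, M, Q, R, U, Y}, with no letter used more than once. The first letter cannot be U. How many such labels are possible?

The first letter has 9−1 = 8 choices (anything except U).
The remaining 4 letters are filled from the other 8 symbols without repetition: 8 × 7 × 6 × 5 = 1680.
Total: 8 × 1680 = 13440.

13440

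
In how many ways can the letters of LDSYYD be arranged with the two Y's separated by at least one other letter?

120

Total arrangements of LDSYYD: 6!/(2!·2!) = 180.
If the two Y's are adjacent, glue them into one block, leaving 5 items to arrange: (5)!/(2!) = 60 ways.
Subtracting, 180 − 60 = 120 arrangements keep the Y's apart.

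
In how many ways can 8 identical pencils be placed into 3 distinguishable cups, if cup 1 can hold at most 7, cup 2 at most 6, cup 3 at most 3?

Ignoring the caps, the number of non-negative solutions to x_1+…+x_3 = 8 is C(10,2) = 45.
Subtract solutions that violate a single cap (substitute x_i' = x_i − (cap_i+1)): x_1 ≥ 8 gives C(2,2) = 1; x_2 ≥ 7 gives C(3,2) = 3; x_3 ≥ 4 gives C(6,2) = 15. Together 19.
No two caps can be exceeded simultaneously, so the pair terms are all 0.
By inclusion–exclusion the count is 45 − 19 + 0 = 26.

26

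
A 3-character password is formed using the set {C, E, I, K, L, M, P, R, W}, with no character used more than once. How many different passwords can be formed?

This is a permutation of 3 out of 9: P(9,3) = 9!/6!.
That product is 9 × 8 × 7 = 504.

504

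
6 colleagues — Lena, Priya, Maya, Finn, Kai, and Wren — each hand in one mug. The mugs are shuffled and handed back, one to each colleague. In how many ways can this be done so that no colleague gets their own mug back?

265

Let Aᵢ be the assignments in which colleague i gets their own mug. We want the size of the complement of A₁∪…∪A_6.
By inclusion–exclusion this is Σ_{j=0}^{6} (−1)^j C(6,j)·(6−j)!.
Computing: 720 − 720 + 360 − 120 + 30 − 6 + 1 = 265.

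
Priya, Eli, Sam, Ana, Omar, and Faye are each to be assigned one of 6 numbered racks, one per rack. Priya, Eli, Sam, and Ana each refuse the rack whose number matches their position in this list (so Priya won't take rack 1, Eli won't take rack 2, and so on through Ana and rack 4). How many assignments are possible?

362

Let Aᵢ (for 1 ≤ i ≤ 4) be the placements that put person i in their forbidden rack. Any j of these fix j positions, leaving (6−j)! ways to fill the rest, and there are C(4,j) ways to pick which j.
By inclusion–exclusion, the number of valid placements is Σ_{j=0}^{4} (−1)^j C(4,j)·(6−j)!.
Computing: 720 − 480 + 144 − 24 + 2 = 362.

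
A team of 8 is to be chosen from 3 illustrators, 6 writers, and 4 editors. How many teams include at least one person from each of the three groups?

1233

Total 8-person selections from all 13: C(13,8) = 1287.
Selections missing a whole group: no illustrators → C(10,8) = 45; no writers → C(7,8) = 0; no editors → C(9,8) = 9.
Add back selections omitting two groups (i.e. drawn from a single group): C(3,8) + C(6,8) + C(4,8) = 0.
By inclusion–exclusion: 1287 − 54 + 0 = 1233.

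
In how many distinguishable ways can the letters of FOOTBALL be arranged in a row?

10080

FOOTBALL has 8 letters with L appearing twice and O appearing twice.
The number of distinct arrangements is 8!/(2!·2!) = 40320/4 = 10080.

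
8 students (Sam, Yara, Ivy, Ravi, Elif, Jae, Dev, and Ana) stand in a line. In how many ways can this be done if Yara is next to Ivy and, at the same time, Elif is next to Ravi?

2880

Treat {Yara,Ivy} as one block (2 orders) and {Elif,Ravi} as another (2 orders).
That leaves 6 units to arrange: 2 × 2 × 6! = 4 × 720 = 2880.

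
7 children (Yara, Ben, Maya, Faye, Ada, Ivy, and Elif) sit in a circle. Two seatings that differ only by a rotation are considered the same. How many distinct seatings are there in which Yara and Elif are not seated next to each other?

480

Without the restriction there are (6)! = 720 seatings.
Seatings with Yara beside Elif: treat them as a block with 2 internal orders, giving 2 × (5)! = 240.
Subtracting, 720 − 240 = 480.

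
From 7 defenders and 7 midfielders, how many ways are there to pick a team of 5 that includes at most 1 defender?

Split by how many defenders are chosen (0 through 1).
Sum: C(7,0)·C(7,5) + C(7,1)·C(7,4) = 21 + 245 = 266.

266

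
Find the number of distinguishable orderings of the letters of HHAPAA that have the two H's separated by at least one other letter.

There are 6!/(3!·2!) = 60 arrangements of HHAPAA in total.
If the two H's are adjacent, glue them into one block, leaving 5 items to arrange: (5)!/(3!) = 20 ways.
Hence 60 − 20 = 40.

40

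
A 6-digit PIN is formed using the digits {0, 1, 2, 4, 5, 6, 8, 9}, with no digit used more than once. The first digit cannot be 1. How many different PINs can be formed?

17640

The first digit has 8−1 = 7 choices (anything except 1).
The remaining 5 digits are filled from the other 7 symbols without repetition: 7 × 6 × 5 × 4 × 3 = 2520.
Total: 7 × 2520 = 17640.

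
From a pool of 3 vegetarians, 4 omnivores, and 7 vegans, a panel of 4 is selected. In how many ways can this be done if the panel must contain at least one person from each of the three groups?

With no constraint there are C(14,4) = 1001 possible selections.
Subtract selections that omit an entire group: no vegetarians → C(11,4) = 330; no omnivores → C(10,4) = 210; no vegans → C(7,4) = 35.
Add back selections omitting two groups (i.e. drawn from a single group): C(3,4) + C(4,4) + C(7,4) = 36.
By inclusion–exclusion: 1001 − 575 + 36 = 462.

462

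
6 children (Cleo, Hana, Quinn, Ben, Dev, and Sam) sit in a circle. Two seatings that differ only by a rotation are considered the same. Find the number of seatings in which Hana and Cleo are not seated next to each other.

Without the restriction there are (5)! = 120 seatings.
Those with Hana next to Cleo: fuse the pair into one unit and seat 5 units around a circle — 2·(4)! = 48.
Subtracting, 120 − 48 = 72.

72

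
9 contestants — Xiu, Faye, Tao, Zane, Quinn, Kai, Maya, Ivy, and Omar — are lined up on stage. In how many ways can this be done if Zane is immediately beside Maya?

80640

Glue Zane and Maya into one block (2 internal orders), leaving 8 units to arrange in a row.
That gives 2 × 8! = 2 × 40320 = 80640.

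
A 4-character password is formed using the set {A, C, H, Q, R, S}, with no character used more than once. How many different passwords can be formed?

360

This is a permutation of 4 out of 6: P(6,4) = 6!/2!.
6 × 5 × 4 × 3 = 360.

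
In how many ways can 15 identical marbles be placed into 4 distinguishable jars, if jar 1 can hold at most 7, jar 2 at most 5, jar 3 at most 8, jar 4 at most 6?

243

By stars and bars, unrestricted non-negative solutions to x_1+…+x_4 = 15 number C(15+3,3) = 816.
Subtract solutions that violate a single cap (substitute x_i' = x_i − (cap_i+1)): x_1 ≥ 8 gives C(10,3) = 120; x_2 ≥ 6 gives C(12,3) = 220; x_3 ≥ 9 gives C(9,3) = 84; x_4 ≥ 7 gives C(11,3) = 165. Together 589.
Add back pairs where two caps are both exceeded: 4 + 0 + 1 + 1 + 10 + 0 = 16.
By inclusion–exclusion the count is 816 − 589 + 16 = 243.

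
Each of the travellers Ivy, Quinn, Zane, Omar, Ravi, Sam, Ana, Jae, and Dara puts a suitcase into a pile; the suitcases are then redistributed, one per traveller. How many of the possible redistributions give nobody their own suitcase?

133496

This is the derangement count D_9: permutations of 9 items with no fixed point.
By inclusion–exclusion this is Σ_{j=0}^{9} (−1)^j C(9,j)·(9−j)!.
Computing: 362880 − 362880 + 181440 − 60480 + 15120 − 3024 + 504 − 72 + 9 − 1 = 133496.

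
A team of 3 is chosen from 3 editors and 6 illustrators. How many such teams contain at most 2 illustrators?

64

Split by how many illustrators are chosen (0 through 2).
Sum: C(6,0)·C(3,3) + C(6,1)·C(3,2) + C(6,2)·C(3,1) = 1 + 18 + 45 = 64.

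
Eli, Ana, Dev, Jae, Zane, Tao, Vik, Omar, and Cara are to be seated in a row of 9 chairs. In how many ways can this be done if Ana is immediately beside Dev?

80640

Treat {Ana, Dev} as a single unit. There are 8 units to order, and the pair itself can be ordered 2 ways.
So the count is 2·(8)! = 80640.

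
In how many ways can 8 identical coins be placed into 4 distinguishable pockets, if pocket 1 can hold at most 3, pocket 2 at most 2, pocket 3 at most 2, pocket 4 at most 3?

By stars and bars, unrestricted non-negative solutions to x_1+…+x_4 = 8 number C(8+3,3) = 165.
Subtract solutions that violate a single cap (substitute x_i' = x_i − (cap_i+1)): x_1 ≥ 4 gives C(7,3) = 35; x_2 ≥ 3 gives C(8,3) = 56; x_3 ≥ 3 gives C(8,3) = 56; x_4 ≥ 4 gives C(7,3) = 35. Together 182.
Add back pairs where two caps are both exceeded: 4 + 4 + 1 + 10 + 4 + 4 = 27.
By inclusion–exclusion the count is 165 − 182 + 27 = 10.

10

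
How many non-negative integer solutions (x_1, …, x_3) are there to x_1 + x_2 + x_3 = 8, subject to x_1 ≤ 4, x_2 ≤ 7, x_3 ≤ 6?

Without the upper bounds there are C(10,2) = 45 ways to split 8 among 3 variables.
Subtract solutions that violate a single cap (substitute x_i' = x_i − (cap_i+1)): x_1 ≥ 5 gives C(5,2) = 10; x_2 ≥ 8 gives C(2,2) = 1; x_3 ≥ 7 gives C(3,2) = 3. Together 14.
No two caps can be exceeded simultaneously, so the pair terms are all 0.
By inclusion–exclusion the count is 45 − 14 + 0 = 31.

31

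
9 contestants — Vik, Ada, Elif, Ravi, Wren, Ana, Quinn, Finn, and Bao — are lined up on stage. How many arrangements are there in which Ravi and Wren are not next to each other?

Of the 9! = 362880 arrangements, those with Ravi and Wren adjacent number 2 × 8! = 80640 (treat the pair as a block with 2 internal orders).
Complementary counting: 362880 − 80640 = 282240.

282240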